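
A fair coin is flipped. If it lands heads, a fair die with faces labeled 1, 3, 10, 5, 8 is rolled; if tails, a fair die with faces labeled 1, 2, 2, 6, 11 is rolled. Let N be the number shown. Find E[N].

49/10

E[N | heads] = (1+3+10+5+8)/5 = 27/5.
E[N | tails] = (1+2+2+6+11)/5 = 22/5.
By the law of total expectation,
E[N] = (1/2)·(27/5) + (1/2)·(22/5) = 49/10.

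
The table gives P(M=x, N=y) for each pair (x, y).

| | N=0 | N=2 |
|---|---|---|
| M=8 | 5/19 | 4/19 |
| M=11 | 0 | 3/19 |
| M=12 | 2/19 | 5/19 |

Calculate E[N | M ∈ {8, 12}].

9/8

P(M ∈ {8, 12}) = 16/19.
Σ N·P over the event = 0·(5/19) + 2·(4/19) + 0·(2/19) + 2·(5/19) = 18/19.
E[N | M ∈ {8, 12}] = (18/19) / (16/19) = 9/8.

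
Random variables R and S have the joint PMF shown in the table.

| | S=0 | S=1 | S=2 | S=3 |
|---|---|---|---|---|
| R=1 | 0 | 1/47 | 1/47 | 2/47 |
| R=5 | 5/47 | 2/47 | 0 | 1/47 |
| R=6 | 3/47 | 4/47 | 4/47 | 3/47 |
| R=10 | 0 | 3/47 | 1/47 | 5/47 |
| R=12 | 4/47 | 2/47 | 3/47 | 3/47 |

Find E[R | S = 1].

P(S = 1) = 12/47.
Σ R·P over the event = 1·(1/47) + 5·(2/47) + 6·(4/47) + 10·(3/47) + 12·(2/47) = 89/47.
E[R | S = 1] = (89/47) / (12/47) = 89/12.

89/12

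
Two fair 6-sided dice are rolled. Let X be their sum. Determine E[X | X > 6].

26/3

P(X > 6) = 7/12.
Σ over the event: 7·1/6 + 8·5/36 + 9·1/9 + 10·1/12 + 11·1/18 + 12·1/36 = 91/18.
E[X | X > 6] = (91/18) / (7/12) = 26/3.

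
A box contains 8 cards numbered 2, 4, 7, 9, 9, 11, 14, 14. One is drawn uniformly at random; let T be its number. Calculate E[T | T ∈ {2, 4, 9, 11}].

7

P(T ∈ {2, 4, 9, 11}) = 5/8.
Σ over the event: 2·1/8 + 4·1/8 + 9·1/4 + 11·1/8 = 35/8.
E[T | T ∈ {2, 4, 9, 11}] = (35/8) / (5/8) = 7.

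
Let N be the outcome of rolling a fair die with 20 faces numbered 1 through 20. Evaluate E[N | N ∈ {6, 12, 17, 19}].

27/2

P(N ∈ {6, 12, 17, 19}) = 1/5.
Σ over the event: 6·1/20 + 12·1/20 + 17·1/20 + 19·1/20 = 27/10.
E[N | N ∈ {6, 12, 17, 19}] = (27/10) / (1/5) = 27/2.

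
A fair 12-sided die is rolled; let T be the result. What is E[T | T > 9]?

Given T > 9, T is equally likely to be any of {10, 11, 12}.
E[T | T > 9] = (10 + 11 + 12) / 3 = 11.

11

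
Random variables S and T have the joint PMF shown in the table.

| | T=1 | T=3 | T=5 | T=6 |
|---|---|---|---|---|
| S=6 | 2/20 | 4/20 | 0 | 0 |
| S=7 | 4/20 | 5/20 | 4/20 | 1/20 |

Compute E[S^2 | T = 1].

P(T = 1) = 3/10.
Σ S^2·P over the event = 36·(2/20) + 49·(4/20) = 67/5.
E[S^2 | T = 1] = (67/5) / (3/10) = 134/3.

134/3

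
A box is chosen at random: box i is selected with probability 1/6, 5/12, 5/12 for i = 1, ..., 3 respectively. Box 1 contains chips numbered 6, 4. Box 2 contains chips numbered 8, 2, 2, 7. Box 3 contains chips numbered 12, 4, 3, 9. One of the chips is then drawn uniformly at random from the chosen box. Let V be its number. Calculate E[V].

E[V | box 1] = (6+4)/2 = 5.
E[V | box 2] = (8+2+2+7)/4 = 19/4.
E[V | box 3] = (12+4+3+9)/4 = 7.
E[V] = (1/6)·(5) + (5/12)·(19/4) + (5/12)·(7) = 275/48.

275/48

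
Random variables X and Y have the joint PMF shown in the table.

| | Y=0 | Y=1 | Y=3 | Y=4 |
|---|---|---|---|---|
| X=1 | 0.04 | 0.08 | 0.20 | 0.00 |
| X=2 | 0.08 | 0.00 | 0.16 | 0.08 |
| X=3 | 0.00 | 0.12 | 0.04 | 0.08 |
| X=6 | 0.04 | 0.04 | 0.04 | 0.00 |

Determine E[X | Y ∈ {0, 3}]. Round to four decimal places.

P(Y ∈ {0, 3}) = 0.60.
Summing X·P(X=x,Y=y) over the conditioning event gives 1.32.
E[X | Y ∈ {0, 3}] = (1.32) / (0.60) = 2.2000.

2.2000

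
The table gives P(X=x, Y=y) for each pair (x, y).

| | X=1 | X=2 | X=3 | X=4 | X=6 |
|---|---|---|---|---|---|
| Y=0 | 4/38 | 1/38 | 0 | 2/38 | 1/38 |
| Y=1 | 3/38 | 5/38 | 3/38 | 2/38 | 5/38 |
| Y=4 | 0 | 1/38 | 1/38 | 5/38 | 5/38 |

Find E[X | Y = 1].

10/3

P(Y = 1) = 9/19.
Summing X·P(X=x,Y=y) over the conditioning event gives 30/19.
E[X | Y = 1] = (30/19) / (9/19) = 10/3.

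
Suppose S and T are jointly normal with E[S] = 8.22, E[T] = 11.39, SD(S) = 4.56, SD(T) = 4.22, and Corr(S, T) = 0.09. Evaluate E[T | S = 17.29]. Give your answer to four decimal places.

The regression of T on S has slope ρ·σ_T/σ_S and passes through (μ_S, μ_T).
E[T | S=17.29] = 11.39 + (0.09)·(4.22/4.56)·(17.29 − (8.22)) = 11.39 + (0.083289)·(9.07) = 12.1454.

12.1454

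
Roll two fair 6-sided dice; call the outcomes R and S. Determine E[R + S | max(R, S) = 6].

102/11

P(max(R, S) = 6) = 11/36.
Summing (R+S)·P(x,y) over outcomes with max(R, S) = 6 gives 17/6.
E[R + S | max(R, S) = 6] = (17/6) / (11/36) = 102/11.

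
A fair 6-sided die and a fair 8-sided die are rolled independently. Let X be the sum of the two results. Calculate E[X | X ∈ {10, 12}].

43/4

P(X ∈ {10, 12}) = 1/6.
Σ over the event: 10·5/48 + 12·1/16 = 43/24.
E[X | X ∈ {10, 12}] = (43/24) / (1/6) = 43/4.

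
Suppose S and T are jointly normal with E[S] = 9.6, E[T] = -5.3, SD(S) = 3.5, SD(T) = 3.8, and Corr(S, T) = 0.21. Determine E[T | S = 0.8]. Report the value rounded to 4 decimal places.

The regression of T on S has slope ρ·σ_T/σ_S and passes through (μ_S, μ_T).
E[T | S=0.8] = -5.3 + (0.21)·(3.8/3.5)·(0.8 − (9.6)) = -5.3 + (0.228)·(-8.8) = -7.3064.

-7.3064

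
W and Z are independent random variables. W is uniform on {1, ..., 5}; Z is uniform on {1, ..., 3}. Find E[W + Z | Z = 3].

Outcomes with Z = 3: (1,3), (2,3), (3,3), (4,3), (5,3), each with probability 1/15.
E[W + Z | Z = 3] = (4 + 5 + 6 + 7 + 8) / 5 = 6.

6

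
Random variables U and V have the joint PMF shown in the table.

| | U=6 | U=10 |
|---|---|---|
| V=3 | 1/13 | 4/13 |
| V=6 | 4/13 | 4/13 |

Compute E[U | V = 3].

46/5

P(V = 3) = 5/13.
Σ U·P over the event = 6·(1/13) + 10·(4/13) = 46/13.
E[U | V = 3] = (46/13) / (5/13) = 46/5.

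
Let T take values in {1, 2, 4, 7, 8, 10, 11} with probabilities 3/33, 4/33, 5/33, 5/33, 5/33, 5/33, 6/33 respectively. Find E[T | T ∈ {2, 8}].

P(T ∈ {2, 8}) = 3/11.
Σ over the event: 2·4/33 + 8·5/33 = 16/11.
E[T | T ∈ {2, 8}] = (16/11) / (3/11) = 16/3.

16/3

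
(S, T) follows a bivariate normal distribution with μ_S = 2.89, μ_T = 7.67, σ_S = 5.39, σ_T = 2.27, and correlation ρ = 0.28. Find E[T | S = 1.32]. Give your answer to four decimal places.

7.4849

The regression of T on S has slope ρ·σ_T/σ_S and passes through (μ_S, μ_T).
E[T | S=1.32] = 7.67 + (0.28)·(2.27/5.39)·(1.32 − (2.89)) = 7.67 + (0.11792)·(-1.57) = 7.4849.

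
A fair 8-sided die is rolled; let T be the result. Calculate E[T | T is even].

5

Given T is even, T is equally likely to be any of {2, 4, 6, 8}.
E[T | T is even] = (2 + 4 + 6 + 8) / 4 = 5.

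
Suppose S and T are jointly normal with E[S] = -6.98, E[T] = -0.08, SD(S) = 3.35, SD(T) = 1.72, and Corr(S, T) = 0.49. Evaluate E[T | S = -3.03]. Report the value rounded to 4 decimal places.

0.9137

The regression of T on S has slope ρ·σ_T/σ_S and passes through (μ_S, μ_T).
E[T | S=-3.03] = -0.08 + (0.49)·(1.72/3.35)·(-3.03 − (-6.98)) = -0.08 + (0.25158)·(3.95) = 0.9137.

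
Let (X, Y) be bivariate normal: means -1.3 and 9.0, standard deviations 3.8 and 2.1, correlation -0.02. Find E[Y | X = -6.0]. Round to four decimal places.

9.0519

The regression of Y on X has slope ρ·σ_Y/σ_X and passes through (μ_X, μ_Y).
E[Y | X=-6.0] = 9.0 + (-0.02)·(2.1/3.8)·(-6.0 − (-1.3)) = 9.0 + (-0.011053)·(-4.7) = 9.0519.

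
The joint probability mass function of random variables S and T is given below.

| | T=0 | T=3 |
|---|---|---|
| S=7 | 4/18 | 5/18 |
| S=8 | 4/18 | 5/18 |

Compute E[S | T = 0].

15/2

P(T = 0) = 4/9.
Σ S·P over the event = 7·(4/18) + 8·(4/18) = 10/3.
E[S | T = 0] = (10/3) / (4/9) = 15/2.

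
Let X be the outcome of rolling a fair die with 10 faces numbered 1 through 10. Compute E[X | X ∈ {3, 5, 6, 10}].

6

P(X ∈ {3, 5, 6, 10}) = 2/5.
Σ over the event: 3·1/10 + 5·1/10 + 6·1/10 + 10·1/10 = 12/5.
E[X | X ∈ {3, 5, 6, 10}] = (12/5) / (2/5) = 6.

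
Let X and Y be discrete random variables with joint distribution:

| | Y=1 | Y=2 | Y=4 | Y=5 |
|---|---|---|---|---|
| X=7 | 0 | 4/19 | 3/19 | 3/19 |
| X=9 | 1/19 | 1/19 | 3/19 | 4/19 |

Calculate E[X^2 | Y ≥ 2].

569/9

P(Y ≥ 2) = 18/19.
Summing X^2·P(X=x,Y=y) over the conditioning event gives 1138/19.
E[X^2 | Y ≥ 2] = (1138/19) / (18/19) = 569/9.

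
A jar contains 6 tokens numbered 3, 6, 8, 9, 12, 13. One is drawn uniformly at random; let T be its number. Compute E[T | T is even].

26/3

P(T is even) = 1/2.
Σ over the event: 6·1/6 + 8·1/6 + 12·1/6 = 13/3.
E[T | T is even] = (13/3) / (1/2) = 26/3.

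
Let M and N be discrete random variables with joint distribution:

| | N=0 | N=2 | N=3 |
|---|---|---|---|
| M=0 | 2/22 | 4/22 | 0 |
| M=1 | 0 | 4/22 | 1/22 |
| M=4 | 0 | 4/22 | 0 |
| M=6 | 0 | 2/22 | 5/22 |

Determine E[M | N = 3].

31/6

P(N = 3) = 3/11.
Σ M·P over the event = 1·(1/22) + 6·(5/22) = 31/22.
E[M | N = 3] = (31/22) / (3/11) = 31/6.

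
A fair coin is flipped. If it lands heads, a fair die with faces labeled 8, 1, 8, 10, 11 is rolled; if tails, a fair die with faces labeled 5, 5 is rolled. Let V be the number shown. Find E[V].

63/10

E[V | heads] = (8+1+8+10+11)/5 = 38/5.
E[V | tails] = (5+5)/2 = 5.
E[V] = (1/2)·(38/5) + (1/2)·(5) = 63/10.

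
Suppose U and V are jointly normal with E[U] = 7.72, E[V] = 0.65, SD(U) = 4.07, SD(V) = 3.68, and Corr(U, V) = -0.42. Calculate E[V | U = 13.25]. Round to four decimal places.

-1.4500

The regression of V on U has slope ρ·σ_V/σ_U and passes through (μ_U, μ_V).
E[V | U=13.25] = 0.65 + (-0.42)·(3.68/4.07)·(13.25 − (7.72)) = 0.65 + (-0.37975)·(5.53) = -1.4500.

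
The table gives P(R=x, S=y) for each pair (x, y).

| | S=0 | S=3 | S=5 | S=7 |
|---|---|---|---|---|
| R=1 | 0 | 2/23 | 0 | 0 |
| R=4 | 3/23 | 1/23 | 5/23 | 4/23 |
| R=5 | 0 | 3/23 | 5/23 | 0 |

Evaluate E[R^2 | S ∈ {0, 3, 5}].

P(S ∈ {0, 3, 5}) = 19/23.
Σ R^2·P over the event = 1·(2/23) + 16·(3/23) + 16·(1/23) + 16·(5/23) + 25·(3/23) + 25·(5/23) = 346/23.
E[R^2 | S ∈ {0, 3, 5}] = (346/23) / (19/23) = 346/19.

346/19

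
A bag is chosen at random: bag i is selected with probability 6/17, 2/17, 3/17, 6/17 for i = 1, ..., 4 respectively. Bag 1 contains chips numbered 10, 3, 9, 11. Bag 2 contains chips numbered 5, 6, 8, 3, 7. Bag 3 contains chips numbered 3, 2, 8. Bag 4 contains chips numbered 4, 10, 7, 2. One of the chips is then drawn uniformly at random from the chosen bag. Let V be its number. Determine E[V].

E[V | bag 1] = (10+3+9+11)/4 = 33/4.
E[V | bag 2] = (5+6+8+3+7)/5 = 29/5.
E[V | bag 3] = (3+2+8)/3 = 13/3.
E[V | bag 4] = (4+10+7+2)/4 = 23/4.
E[V] = (6/17)·(33/4) + (2/17)·(29/5) + (3/17)·(13/3) + (6/17)·(23/4) = 543/85.

543/85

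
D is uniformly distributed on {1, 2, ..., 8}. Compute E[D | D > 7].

8

Given D > 7, D is equally likely to be any of {8}.
E[D | D > 7] = (8) / 1 = 8.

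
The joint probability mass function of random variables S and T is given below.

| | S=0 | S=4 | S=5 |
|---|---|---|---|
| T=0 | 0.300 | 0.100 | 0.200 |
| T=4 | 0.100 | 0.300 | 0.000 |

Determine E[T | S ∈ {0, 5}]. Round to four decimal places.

P(S ∈ {0, 5}) = 0.600.
Σ T·P over the event = 0·(0.300) + 4·(0.100) + 0·(0.200) = 0.400.
E[T | S ∈ {0, 5}] = (0.400) / (0.600) = 0.6667.

0.6667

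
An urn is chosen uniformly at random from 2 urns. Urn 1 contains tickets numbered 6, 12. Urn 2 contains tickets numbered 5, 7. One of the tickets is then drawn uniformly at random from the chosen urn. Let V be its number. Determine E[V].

E[V | urn 1] = (6+12)/2 = 9.
E[V | urn 2] = (5+7)/2 = 6.
E[V] = (1/2)·(9) + (1/2)·(6) = 15/2.

15/2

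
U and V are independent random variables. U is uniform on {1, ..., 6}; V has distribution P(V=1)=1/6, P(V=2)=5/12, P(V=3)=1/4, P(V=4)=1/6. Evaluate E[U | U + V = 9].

P(U + V = 9) = 5/72.
Summing U·P(x,y) over outcomes with U + V = 9 gives 7/18.
E[U | U + V = 9] = (7/18) / (5/72) = 28/5.

28/5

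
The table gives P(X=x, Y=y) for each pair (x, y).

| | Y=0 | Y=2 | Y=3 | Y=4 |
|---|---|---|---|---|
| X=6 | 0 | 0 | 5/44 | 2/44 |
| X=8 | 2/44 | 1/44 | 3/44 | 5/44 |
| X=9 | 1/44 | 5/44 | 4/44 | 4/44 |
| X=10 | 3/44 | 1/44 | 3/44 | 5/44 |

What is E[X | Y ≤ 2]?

118/13

P(Y ≤ 2) = 13/44.
Summing X·P(X=x,Y=y) over the conditioning event gives 59/22.
E[X | Y ≤ 2] = (59/22) / (13/44) = 118/13.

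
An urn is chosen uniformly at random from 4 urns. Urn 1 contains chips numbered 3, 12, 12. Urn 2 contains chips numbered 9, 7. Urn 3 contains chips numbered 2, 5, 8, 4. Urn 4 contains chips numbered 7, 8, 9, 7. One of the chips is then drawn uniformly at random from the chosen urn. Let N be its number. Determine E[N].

59/8

E[N | urn 1] = (3+12+12)/3 = 9.
E[N | urn 2] = (9+7)/2 = 8.
E[N | urn 3] = (2+5+8+4)/4 = 19/4.
E[N | urn 4] = (7+8+9+7)/4 = 31/4.
E[N] = (1/4)·(9) + (1/4)·(8) + (1/4)·(19/4) + (1/4)·(31/4) = 59/8.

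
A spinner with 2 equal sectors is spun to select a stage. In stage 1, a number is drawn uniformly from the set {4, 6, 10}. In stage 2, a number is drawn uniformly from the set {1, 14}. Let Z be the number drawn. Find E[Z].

85/12

E[Z | stage 1] = (4+6+10)/3 = 20/3.
E[Z | stage 2] = (1+14)/2 = 15/2.
By the law of total expectation,
E[Z] = (1/2)·(20/3) + (1/2)·(15/2) = 85/12.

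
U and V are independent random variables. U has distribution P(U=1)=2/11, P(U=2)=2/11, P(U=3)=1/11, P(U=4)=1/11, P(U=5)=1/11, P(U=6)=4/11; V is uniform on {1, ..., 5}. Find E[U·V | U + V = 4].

17/5

P(U + V = 4) = 1/11.
Summing UV·P(x,y) over outcomes with U + V = 4 gives 17/55.
E[U·V | U + V = 4] = (17/55) / (1/11) = 17/5.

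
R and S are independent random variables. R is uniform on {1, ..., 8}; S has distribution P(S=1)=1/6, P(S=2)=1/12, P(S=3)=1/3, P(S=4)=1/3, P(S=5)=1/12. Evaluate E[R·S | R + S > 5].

P(R + S > 5) = 73/96.
Summing RS·P(x,y) over outcomes with R + S > 5 gives 13.
E[R·S | R + S > 5] = (13) / (73/96) = 1248/73.

1248/73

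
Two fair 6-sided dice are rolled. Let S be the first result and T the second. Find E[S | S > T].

P(S > T) = 5/12.
Summing S·P(x,y) over outcomes with S > T gives 35/18.
E[S | S > T] = (35/18) / (5/12) = 14/3.

14/3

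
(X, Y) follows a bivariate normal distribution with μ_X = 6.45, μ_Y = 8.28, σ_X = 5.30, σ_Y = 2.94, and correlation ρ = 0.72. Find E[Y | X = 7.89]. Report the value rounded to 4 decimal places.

E[Y | X=x] = μ_Y + ρ(σ_Y/σ_X)(x − μ_X) for jointly normal variables.
E[Y | X=7.89] = 8.28 + (0.72)·(2.94/5.30)·(7.89 − (6.45)) = 8.28 + (0.3994)·(1.44) = 8.8551.

8.8551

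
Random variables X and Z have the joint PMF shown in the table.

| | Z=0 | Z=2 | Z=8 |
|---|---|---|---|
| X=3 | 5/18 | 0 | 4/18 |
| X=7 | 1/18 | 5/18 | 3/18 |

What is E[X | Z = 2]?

7

P(Z = 2) = 5/18.
Σ X·P over the event = 7·(5/18) = 35/18.
E[X | Z = 2] = (35/18) / (5/18) = 7.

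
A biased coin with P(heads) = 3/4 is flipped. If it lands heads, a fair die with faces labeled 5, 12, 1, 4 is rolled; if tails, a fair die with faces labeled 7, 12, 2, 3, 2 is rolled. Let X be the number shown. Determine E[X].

E[X | heads] = (5+12+1+4)/4 = 11/2.
E[X | tails] = (7+12+2+3+2)/5 = 26/5.
E[X] = (3/4)·(11/2) + (1/4)·(26/5) = 217/40.

217/40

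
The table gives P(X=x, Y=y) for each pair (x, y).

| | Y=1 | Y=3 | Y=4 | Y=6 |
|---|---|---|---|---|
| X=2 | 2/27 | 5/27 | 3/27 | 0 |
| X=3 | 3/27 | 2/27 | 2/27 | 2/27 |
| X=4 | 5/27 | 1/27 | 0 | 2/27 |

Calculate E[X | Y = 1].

33/10

P(Y = 1) = 10/27.
Σ X·P over the event = 2·(2/27) + 3·(3/27) + 4·(5/27) = 11/9.
E[X | Y = 1] = (11/9) / (10/27) = 33/10.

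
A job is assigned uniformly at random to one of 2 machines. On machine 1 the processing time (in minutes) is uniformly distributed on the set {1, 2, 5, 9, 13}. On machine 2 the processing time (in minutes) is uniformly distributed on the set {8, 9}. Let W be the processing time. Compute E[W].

E[W | machine 1] = (1+2+5+9+13)/5 = 6.
E[W | machine 2] = (8+9)/2 = 17/2.
By the law of total expectation,
E[W] = (1/2)·(6) + (1/2)·(17/2) = 29/4.

29/4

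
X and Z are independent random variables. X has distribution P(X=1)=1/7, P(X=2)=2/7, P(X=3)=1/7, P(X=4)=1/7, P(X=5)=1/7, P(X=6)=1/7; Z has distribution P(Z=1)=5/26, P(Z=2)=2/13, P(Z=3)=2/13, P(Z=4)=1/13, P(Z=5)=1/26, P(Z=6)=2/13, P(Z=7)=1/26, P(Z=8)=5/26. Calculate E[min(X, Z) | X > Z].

P(X > Z) = 9/26.
Summing min(X,Z)·P(x,y) over outcomes with X > Z gives 17/26.
E[min(X, Z) | X > Z] = (17/26) / (9/26) = 17/9.

17/9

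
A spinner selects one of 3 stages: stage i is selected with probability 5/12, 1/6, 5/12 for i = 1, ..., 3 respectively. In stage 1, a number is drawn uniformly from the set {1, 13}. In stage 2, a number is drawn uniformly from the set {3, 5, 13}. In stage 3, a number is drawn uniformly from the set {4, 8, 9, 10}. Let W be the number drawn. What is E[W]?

117/16

E[W | stage 1] = (1+13)/2 = 7.
E[W | stage 2] = (3+5+13)/3 = 7.
E[W | stage 3] = (4+8+9+10)/4 = 31/4.
E[W] = (5/12)·(7) + (1/6)·(7) + (5/12)·(31/4) = 117/16.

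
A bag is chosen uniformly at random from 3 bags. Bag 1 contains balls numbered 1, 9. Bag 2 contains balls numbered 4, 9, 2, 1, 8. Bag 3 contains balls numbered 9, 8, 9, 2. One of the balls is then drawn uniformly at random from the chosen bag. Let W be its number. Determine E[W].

28/5

E[W | bag 1] = (1+9)/2 = 5.
E[W | bag 2] = (4+9+2+1+8)/5 = 24/5.
E[W | bag 3] = (9+8+9+2)/4 = 7.
By the law of total expectation,
E[W] = (1/3)·(5) + (1/3)·(24/5) + (1/3)·(7) = 28/5.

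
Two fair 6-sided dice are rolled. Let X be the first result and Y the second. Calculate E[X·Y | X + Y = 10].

73/3

Outcomes with X + Y = 10: (4,6), (5,5), (6,4), each with probability 1/36.
E[X·Y | X + Y = 10] = (24 + 25 + 24) / 3 = 73/3.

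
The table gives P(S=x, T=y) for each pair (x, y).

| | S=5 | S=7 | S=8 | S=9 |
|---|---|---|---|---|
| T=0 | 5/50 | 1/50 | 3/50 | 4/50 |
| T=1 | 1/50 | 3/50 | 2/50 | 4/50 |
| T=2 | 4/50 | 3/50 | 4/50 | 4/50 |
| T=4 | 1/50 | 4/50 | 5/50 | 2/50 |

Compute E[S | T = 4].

P(T = 4) = 6/25.
Σ S·P over the event = 5·(1/50) + 7·(4/50) + 8·(5/50) + 9·(2/50) = 91/50.
E[S | T = 4] = (91/50) / (6/25) = 91/12.

91/12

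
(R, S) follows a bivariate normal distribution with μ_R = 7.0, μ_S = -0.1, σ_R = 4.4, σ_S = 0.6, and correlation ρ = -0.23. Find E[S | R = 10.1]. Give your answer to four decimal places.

The regression of S on R has slope ρ·σ_S/σ_R and passes through (μ_R, μ_S).
E[S | R=10.1] = -0.1 + (-0.23)·(0.6/4.4)·(10.1 − (7.0)) = -0.1 + (-0.031364)·(3.1) = -0.1972.

-0.1972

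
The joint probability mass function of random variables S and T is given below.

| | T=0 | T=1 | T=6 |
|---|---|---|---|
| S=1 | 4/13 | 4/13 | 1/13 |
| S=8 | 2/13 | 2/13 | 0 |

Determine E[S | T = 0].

10/3

P(T = 0) = 6/13.
Σ S·P over the event = 1·(4/13) + 8·(2/13) = 20/13.
E[S | T = 0] = (20/13) / (6/13) = 10/3.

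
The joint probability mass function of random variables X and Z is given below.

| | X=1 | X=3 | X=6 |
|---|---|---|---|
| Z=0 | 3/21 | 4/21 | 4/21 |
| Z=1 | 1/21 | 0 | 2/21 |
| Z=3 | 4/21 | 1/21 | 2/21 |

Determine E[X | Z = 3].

19/7

P(Z = 3) = 1/3.
Σ X·P over the event = 1·(4/21) + 3·(1/21) + 6·(2/21) = 19/21.
E[X | Z = 3] = (19/21) / (1/3) = 19/7.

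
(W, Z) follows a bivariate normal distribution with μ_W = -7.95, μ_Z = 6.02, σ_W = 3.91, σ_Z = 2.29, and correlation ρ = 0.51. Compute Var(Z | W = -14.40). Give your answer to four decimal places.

Var(Z | W=x) = (1 − ρ²)·σ_Z².
Var(Z | W=-14.40) = (2.29)²·(1 − (0.51)²) = 5.2441·0.7399 = 3.8801.

3.8801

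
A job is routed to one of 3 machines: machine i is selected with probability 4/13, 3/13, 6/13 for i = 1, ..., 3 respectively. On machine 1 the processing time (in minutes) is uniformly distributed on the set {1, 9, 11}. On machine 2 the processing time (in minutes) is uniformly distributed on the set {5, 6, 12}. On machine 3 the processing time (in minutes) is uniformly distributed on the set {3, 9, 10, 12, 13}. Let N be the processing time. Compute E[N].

537/65

E[N | machine 1] = (1+9+11)/3 = 7.
E[N | machine 2] = (5+6+12)/3 = 23/3.
E[N | machine 3] = (3+9+10+12+13)/5 = 47/5.
E[N] = (4/13)·(7) + (3/13)·(23/3) + (6/13)·(47/5) = 537/65.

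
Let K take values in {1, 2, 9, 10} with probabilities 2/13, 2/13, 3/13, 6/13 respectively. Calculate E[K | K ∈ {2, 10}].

P(K ∈ {2, 10}) = 8/13.
Σ over the event: 2·2/13 + 10·6/13 = 64/13.
E[K | K ∈ {2, 10}] = (64/13) / (8/13) = 8.

8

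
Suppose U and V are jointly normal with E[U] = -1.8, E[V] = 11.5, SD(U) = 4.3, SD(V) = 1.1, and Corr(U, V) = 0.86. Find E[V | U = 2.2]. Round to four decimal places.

12.3800

The regression of V on U has slope ρ·σ_V/σ_U and passes through (μ_U, μ_V).
E[V | U=2.2] = 11.5 + (0.86)·(1.1/4.3)·(2.2 − (-1.8)) = 11.5 + (0.22)·(4) = 12.3800.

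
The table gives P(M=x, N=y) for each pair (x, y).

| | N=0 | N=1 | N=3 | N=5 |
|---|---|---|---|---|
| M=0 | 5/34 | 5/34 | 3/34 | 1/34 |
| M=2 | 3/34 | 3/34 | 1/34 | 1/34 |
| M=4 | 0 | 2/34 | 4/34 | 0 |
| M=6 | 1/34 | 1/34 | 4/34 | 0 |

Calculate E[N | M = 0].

P(M = 0) = 7/17.
Σ N·P over the event = 0·(5/34) + 1·(5/34) + 3·(3/34) + 5·(1/34) = 19/34.
E[N | M = 0] = (19/34) / (7/17) = 19/14.

19/14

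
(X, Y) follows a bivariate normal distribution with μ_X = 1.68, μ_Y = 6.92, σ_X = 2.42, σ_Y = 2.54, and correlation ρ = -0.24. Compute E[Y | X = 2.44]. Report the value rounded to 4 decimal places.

6.7286

E[Y | X=x] = μ_Y + ρ(σ_Y/σ_X)(x − μ_X) for jointly normal variables.
E[Y | X=2.44] = 6.92 + (-0.24)·(2.54/2.42)·(2.44 − (1.68)) = 6.92 + (-0.2519)·(0.76) = 6.7286.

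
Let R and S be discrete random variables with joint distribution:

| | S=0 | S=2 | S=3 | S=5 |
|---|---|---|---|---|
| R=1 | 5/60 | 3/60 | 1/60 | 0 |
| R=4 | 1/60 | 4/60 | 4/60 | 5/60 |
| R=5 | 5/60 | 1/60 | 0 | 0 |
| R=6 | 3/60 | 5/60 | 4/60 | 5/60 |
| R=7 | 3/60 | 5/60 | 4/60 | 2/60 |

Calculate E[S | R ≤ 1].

P(R ≤ 1) = 3/20.
Σ S·P over the event = 0·(5/60) + 2·(3/60) + 3·(1/60) = 3/20.
E[S | R ≤ 1] = (3/20) / (3/20) = 1.

1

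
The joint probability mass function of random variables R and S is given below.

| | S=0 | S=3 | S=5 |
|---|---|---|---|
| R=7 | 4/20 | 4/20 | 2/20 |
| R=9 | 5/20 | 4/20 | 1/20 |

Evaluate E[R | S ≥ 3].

87/11

P(S ≥ 3) = 11/20.
Summing R·P(R=x,S=y) over the conditioning event gives 87/20.
E[R | S ≥ 3] = (87/20) / (11/20) = 87/11.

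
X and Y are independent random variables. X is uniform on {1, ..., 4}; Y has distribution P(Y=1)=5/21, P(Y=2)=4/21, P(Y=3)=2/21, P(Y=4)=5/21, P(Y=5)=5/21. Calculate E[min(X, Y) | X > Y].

P(X > Y) = 25/84.
Summing min(X,Y)·P(x,y) over outcomes with X > Y gives 37/84.
E[min(X, Y) | X > Y] = (37/84) / (25/84) = 37/25.

37/25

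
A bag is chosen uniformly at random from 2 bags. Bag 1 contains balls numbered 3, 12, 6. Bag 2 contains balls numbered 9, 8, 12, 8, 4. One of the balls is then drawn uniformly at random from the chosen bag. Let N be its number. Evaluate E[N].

E[N | bag 1] = (3+12+6)/3 = 7.
E[N | bag 2] = (9+8+12+8+4)/5 = 41/5.
E[N] = (1/2)·(7) + (1/2)·(41/5) = 38/5.

38/5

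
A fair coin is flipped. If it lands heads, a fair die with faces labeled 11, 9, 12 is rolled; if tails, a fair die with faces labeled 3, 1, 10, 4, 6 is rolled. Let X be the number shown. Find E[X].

E[X | heads] = (11+9+12)/3 = 32/3.
E[X | tails] = (3+1+10+4+6)/5 = 24/5.
By the law of total expectation,
E[X] = (1/2)·(32/3) + (1/2)·(24/5) = 116/15.

116/15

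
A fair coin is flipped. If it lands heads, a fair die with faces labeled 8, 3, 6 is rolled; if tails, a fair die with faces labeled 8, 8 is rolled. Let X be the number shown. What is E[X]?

41/6

E[X | heads] = (8+3+6)/3 = 17/3.
E[X | tails] = (8+8)/2 = 8.
E[X] = (1/2)·(17/3) + (1/2)·(8) = 41/6.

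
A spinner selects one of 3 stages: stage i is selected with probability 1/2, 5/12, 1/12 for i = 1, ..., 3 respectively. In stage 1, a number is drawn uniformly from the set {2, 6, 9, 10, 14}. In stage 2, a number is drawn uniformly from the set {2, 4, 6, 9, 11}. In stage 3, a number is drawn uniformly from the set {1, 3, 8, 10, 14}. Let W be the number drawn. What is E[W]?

221/30

E[W | stage 1] = (2+6+9+10+14)/5 = 41/5.
E[W | stage 2] = (2+4+6+9+11)/5 = 32/5.
E[W | stage 3] = (1+3+8+10+14)/5 = 36/5.
E[W] = (1/2)·(41/5) + (5/12)·(32/5) + (1/12)·(36/5) = 221/30.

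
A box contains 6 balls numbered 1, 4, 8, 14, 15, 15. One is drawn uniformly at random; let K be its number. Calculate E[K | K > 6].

13

P(K > 6) = 2/3.
Σ over the event: 8·1/6 + 14·1/6 + 15·1/3 = 26/3.
E[K | K > 6] = (26/3) / (2/3) = 13.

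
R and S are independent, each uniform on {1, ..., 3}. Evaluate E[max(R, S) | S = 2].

Outcomes with S = 2: (1,2), (2,2), (3,2), each with probability 1/9.
E[max(R, S) | S = 2] = (2 + 2 + 3) / 3 = 7/3.

7/3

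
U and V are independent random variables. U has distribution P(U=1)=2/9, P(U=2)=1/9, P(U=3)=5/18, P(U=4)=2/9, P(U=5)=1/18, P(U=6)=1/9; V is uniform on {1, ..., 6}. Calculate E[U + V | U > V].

243/38

P(U > V) = 19/54.
Summing (U+V)·P(x,y) over outcomes with U > V gives 9/4.
E[U + V | U > V] = (9/4) / (19/54) = 243/38.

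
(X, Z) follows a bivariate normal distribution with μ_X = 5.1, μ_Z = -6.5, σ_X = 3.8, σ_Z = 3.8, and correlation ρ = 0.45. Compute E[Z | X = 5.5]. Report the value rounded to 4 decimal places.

The regression of Z on X has slope ρ·σ_Z/σ_X and passes through (μ_X, μ_Z).
E[Z | X=5.5] = -6.5 + (0.45)·(3.8/3.8)·(5.5 − (5.1)) = -6.5 + (0.45)·(0.4) = -6.3200.

-6.3200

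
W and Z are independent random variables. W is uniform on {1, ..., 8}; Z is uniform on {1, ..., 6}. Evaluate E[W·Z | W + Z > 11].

233/6

Outcomes with W + Z > 11: (6,6), (7,5), (7,6), (8,4), (8,5), (8,6), each with probability 1/48.
E[W·Z | W + Z > 11] = (36 + 35 + 42 + 32 + 40 + 48) / 6 = 233/6.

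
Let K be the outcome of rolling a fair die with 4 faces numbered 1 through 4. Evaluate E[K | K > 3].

Given K > 3, K is equally likely to be any of {4}.
E[K | K > 3] = (4) / 1 = 4.

4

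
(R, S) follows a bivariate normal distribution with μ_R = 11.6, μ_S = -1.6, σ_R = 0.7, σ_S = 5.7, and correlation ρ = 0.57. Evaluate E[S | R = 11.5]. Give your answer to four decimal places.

-2.0641

For a bivariate normal, E[S | R=x] = μ_S + ρ·(σ_S/σ_R)·(x − μ_R).
E[S | R=11.5] = -1.6 + (0.57)·(5.7/0.7)·(11.5 − (11.6)) = -1.6 + (4.6414)·(-0.1) = -2.0641.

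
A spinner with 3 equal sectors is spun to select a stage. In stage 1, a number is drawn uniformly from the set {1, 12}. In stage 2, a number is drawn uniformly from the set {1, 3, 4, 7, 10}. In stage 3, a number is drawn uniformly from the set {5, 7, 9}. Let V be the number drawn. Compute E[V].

E[V | stage 1] = (1+12)/2 = 13/2.
E[V | stage 2] = (1+3+4+7+10)/5 = 5.
E[V | stage 3] = (5+7+9)/3 = 7.
By the law of total expectation,
E[V] = (1/3)·(13/2) + (1/3)·(5) + (1/3)·(7) = 37/6.

37/6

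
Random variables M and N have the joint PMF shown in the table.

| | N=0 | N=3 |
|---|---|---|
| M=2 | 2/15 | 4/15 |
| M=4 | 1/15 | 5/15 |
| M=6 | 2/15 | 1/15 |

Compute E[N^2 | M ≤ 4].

27/4

P(M ≤ 4) = 4/5.
Summing N^2·P(M=x,N=y) over the conditioning event gives 27/5.
E[N^2 | M ≤ 4] = (27/5) / (4/5) = 27/4.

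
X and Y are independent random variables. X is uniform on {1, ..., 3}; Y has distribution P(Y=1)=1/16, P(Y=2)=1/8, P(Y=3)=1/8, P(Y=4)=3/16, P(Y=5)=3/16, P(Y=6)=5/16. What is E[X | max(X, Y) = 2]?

P(max(X, Y) = 2) = 5/48.
Summing X·P(x,y) over outcomes with max(X, Y) = 2 gives 1/6.
E[X | max(X, Y) = 2] = (1/6) / (5/48) = 8/5.

8/5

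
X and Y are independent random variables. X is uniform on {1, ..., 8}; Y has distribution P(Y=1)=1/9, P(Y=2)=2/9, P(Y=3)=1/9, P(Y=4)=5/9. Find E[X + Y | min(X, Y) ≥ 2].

P(min(X, Y) ≥ 2) = 7/9.
Summing (X+Y)·P(x,y) over outcomes with min(X, Y) ≥ 2 gives 469/72.
E[X + Y | min(X, Y) ≥ 2] = (469/72) / (7/9) = 67/8.

67/8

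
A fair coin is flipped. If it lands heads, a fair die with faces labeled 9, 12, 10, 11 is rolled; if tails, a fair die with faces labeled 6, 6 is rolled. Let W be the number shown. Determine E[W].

33/4

E[W | heads] = (9+12+10+11)/4 = 21/2.
E[W | tails] = (6+6)/2 = 6.
E[W] = (1/2)·(21/2) + (1/2)·(6) = 33/4.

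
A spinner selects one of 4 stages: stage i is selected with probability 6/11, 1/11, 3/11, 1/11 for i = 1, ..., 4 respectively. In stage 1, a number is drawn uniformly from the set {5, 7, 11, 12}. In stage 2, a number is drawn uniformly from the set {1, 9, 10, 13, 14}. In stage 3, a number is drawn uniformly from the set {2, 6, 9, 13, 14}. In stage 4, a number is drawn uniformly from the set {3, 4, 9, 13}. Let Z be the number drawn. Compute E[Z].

E[Z | stage 1] = (5+7+11+12)/4 = 35/4.
E[Z | stage 2] = (1+9+10+13+14)/5 = 47/5.
E[Z | stage 3] = (2+6+9+13+14)/5 = 44/5.
E[Z | stage 4] = (3+4+9+13)/4 = 29/4.
By the law of total expectation,
E[Z] = (6/11)·(35/4) + (1/11)·(47/5) + (3/11)·(44/5) + (1/11)·(29/4) = 1911/220.

1911/220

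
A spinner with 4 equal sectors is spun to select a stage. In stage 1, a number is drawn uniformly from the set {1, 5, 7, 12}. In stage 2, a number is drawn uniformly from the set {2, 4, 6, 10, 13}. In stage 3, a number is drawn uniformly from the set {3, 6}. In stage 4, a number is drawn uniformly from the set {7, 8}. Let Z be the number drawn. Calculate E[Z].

101/16

E[Z | stage 1] = (1+5+7+12)/4 = 25/4.
E[Z | stage 2] = (2+4+6+10+13)/5 = 7.
E[Z | stage 3] = (3+6)/2 = 9/2.
E[Z | stage 4] = (7+8)/2 = 15/2.
By the law of total expectation,
E[Z] = (1/4)·(25/4) + (1/4)·(7) + (1/4)·(9/2) + (1/4)·(15/2) = 101/16.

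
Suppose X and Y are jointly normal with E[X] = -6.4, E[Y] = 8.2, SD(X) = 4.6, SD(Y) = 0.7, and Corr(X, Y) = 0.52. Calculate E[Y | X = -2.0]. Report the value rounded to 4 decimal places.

For a bivariate normal, E[Y | X=x] = μ_Y + ρ·(σ_Y/σ_X)·(x − μ_X).
E[Y | X=-2.0] = 8.2 + (0.52)·(0.7/4.6)·(-2.0 − (-6.4)) = 8.2 + (0.07913)·(4.4) = 8.5482.

8.5482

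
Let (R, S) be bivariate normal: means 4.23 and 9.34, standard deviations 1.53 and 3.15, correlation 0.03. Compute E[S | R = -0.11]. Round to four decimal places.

For a bivariate normal, E[S | R=x] = μ_S + ρ·(σ_S/σ_R)·(x − μ_R).
E[S | R=-0.11] = 9.34 + (0.03)·(3.15/1.53)·(-0.11 − (4.23)) = 9.34 + (0.061765)·(-4.34) = 9.0719.

9.0719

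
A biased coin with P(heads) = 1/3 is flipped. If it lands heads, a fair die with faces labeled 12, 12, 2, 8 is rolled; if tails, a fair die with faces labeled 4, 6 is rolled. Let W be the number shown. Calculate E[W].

E[W | heads] = (12+12+2+8)/4 = 17/2.
E[W | tails] = (4+6)/2 = 5.
By the law of total expectation,
E[W] = (1/3)·(17/2) + (2/3)·(5) = 37/6.

37/6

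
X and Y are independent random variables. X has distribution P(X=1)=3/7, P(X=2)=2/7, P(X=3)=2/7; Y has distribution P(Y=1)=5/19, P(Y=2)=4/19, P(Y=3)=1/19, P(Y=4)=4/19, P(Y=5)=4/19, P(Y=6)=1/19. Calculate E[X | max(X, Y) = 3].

67/25

P(max(X, Y) = 3) = 25/133.
Summing X·P(x,y) over outcomes with max(X, Y) = 3 gives 67/133.
E[X | max(X, Y) = 3] = (67/133) / (25/133) = 67/25.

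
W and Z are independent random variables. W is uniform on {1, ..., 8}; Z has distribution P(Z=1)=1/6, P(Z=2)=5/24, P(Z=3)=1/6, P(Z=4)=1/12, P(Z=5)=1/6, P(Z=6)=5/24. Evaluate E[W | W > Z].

53/9

P(W > Z) = 9/16.
Summing W·P(x,y) over outcomes with W > Z gives 53/16.
E[W | W > Z] = (53/16) / (9/16) = 53/9.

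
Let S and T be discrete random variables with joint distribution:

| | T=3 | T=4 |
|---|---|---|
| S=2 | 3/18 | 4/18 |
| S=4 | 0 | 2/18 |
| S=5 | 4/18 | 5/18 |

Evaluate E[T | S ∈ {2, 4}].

P(S ∈ {2, 4}) = 1/2.
Σ T·P over the event = 3·(3/18) + 4·(4/18) + 4·(2/18) = 11/6.
E[T | S ∈ {2, 4}] = (11/6) / (1/2) = 11/3.

11/3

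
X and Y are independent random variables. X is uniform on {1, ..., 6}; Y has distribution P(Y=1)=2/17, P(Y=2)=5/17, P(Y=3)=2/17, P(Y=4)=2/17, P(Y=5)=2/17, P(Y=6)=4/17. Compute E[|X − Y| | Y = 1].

5/2

P(Y = 1) = 2/17.
Summing |X−Y|·P(x,y) over outcomes with Y = 1 gives 5/17.
E[|X − Y| | Y = 1] = (5/17) / (2/17) = 5/2.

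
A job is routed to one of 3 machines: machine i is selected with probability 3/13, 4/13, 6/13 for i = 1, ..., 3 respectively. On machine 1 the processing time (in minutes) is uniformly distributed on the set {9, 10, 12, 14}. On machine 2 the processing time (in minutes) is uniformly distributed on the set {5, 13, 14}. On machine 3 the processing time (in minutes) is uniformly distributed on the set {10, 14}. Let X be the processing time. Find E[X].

E[X | machine 1] = (9+10+12+14)/4 = 45/4.
E[X | machine 2] = (5+13+14)/3 = 32/3.
E[X | machine 3] = (10+14)/2 = 12.
By the law of total expectation,
E[X] = (3/13)·(45/4) + (4/13)·(32/3) + (6/13)·(12) = 137/12.

137/12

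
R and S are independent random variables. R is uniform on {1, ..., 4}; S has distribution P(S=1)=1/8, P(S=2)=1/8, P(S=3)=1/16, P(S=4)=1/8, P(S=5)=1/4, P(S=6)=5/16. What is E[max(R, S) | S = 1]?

P(S = 1) = 1/8.
Summing max(R,S)·P(x,y) over outcomes with S = 1 gives 5/16.
E[max(R, S) | S = 1] = (5/16) / (1/8) = 5/2.

5/2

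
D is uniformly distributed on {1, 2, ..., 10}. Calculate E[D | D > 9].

10

Given D > 9, D is equally likely to be any of {10}.
E[D | D > 9] = (10) / 1 = 10.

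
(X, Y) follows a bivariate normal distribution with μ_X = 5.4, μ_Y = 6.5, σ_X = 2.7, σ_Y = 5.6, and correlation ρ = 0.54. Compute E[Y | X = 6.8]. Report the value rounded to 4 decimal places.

The regression of Y on X has slope ρ·σ_Y/σ_X and passes through (μ_X, μ_Y).
E[Y | X=6.8] = 6.5 + (0.54)·(5.6/2.7)·(6.8 − (5.4)) = 6.5 + (1.12)·(1.4) = 8.0680.

8.0680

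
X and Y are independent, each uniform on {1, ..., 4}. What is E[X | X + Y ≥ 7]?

11/3

P(X + Y ≥ 7) = 3/16.
Summing X·P(x,y) over outcomes with X + Y ≥ 7 gives 11/16.
E[X | X + Y ≥ 7] = (11/16) / (3/16) = 11/3.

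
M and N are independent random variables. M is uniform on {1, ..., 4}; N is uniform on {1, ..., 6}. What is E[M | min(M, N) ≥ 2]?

P(min(M, N) ≥ 2) = 5/8.
Summing M·P(x,y) over outcomes with min(M, N) ≥ 2 gives 15/8.
E[M | min(M, N) ≥ 2] = (15/8) / (5/8) = 3.

3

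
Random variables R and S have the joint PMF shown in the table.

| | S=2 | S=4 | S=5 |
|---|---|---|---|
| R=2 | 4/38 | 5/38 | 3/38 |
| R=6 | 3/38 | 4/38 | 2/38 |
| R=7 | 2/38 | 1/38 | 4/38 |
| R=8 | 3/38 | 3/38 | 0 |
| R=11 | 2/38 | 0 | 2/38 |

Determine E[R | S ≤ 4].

P(S ≤ 4) = 27/38.
Summing R·P(R=x,S=y) over the conditioning event gives 151/38.
E[R | S ≤ 4] = (151/38) / (27/38) = 151/27.

151/27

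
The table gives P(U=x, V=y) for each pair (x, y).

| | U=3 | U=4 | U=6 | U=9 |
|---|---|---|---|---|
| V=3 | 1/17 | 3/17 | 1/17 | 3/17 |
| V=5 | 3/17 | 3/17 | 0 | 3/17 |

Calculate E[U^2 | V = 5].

P(V = 5) = 9/17.
Σ U^2·P over the event = 9·(3/17) + 16·(3/17) + 81·(3/17) = 318/17.
E[U^2 | V = 5] = (318/17) / (9/17) = 106/3.

106/3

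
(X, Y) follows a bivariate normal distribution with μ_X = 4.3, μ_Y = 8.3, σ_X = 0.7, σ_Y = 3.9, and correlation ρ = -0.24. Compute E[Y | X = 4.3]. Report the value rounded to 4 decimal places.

8.3000

For a bivariate normal, E[Y | X=x] = μ_Y + ρ·(σ_Y/σ_X)·(x − μ_X).
E[Y | X=4.3] = 8.3 + (-0.24)·(3.9/0.7)·(4.3 − (4.3)) = 8.3 + (-1.3371)·(0) = 8.3000.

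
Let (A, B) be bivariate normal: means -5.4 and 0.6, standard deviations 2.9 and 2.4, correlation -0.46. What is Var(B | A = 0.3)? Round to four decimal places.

4.5412

For a bivariate normal, Var(B | A=x) = σ_B²(1 − ρ²).
Var(B | A=0.3) = (2.4)²·(1 − (-0.46)²) = 5.76·0.7884 = 4.5412.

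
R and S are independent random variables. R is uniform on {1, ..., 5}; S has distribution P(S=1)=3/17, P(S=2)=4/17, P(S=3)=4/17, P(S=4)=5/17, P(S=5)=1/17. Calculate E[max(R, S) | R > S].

P(R > S) = 37/85.
Summing max(R,S)·P(x,y) over outcomes with R > S gives 151/85.
E[max(R, S) | R > S] = (151/85) / (37/85) = 151/37.

151/37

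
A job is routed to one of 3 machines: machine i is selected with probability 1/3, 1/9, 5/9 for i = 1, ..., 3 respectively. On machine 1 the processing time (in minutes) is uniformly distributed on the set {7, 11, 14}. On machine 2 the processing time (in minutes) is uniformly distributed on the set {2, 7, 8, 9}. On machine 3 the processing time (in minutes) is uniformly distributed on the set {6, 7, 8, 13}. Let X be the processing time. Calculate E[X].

9

E[X | machine 1] = (7+11+14)/3 = 32/3.
E[X | machine 2] = (2+7+8+9)/4 = 13/2.
E[X | machine 3] = (6+7+8+13)/4 = 17/2.
By the law of total expectation,
E[X] = (1/3)·(32/3) + (1/9)·(13/2) + (5/9)·(17/2) = 9.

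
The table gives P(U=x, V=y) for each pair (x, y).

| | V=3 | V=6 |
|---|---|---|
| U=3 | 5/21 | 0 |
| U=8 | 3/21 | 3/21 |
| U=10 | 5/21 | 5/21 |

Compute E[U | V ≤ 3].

89/13

P(V ≤ 3) = 13/21.
Σ U·P over the event = 3·(5/21) + 8·(3/21) + 10·(5/21) = 89/21.
E[U | V ≤ 3] = (89/21) / (13/21) = 89/13.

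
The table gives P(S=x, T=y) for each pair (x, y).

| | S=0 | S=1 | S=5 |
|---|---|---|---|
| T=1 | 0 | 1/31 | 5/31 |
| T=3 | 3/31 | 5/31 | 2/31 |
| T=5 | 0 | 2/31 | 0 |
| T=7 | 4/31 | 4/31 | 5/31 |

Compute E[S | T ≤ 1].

13/3

P(T ≤ 1) = 6/31.
Summing S·P(S=x,T=y) over the conditioning event gives 26/31.
E[S | T ≤ 1] = (26/31) / (6/31) = 13/3.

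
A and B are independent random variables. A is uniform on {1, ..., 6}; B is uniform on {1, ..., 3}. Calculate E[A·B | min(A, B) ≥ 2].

10

Outcomes with min(A, B) ≥ 2: (2,2), (2,3), (3,2), (3,3), (4,2), (4,3), (5,2), (5,3), (6,2), (6,3), each with probability 1/18.
E[A·B | min(A, B) ≥ 2] = (4 + 6 + 6 + 9 + 8 + 12 + 10 + 15 + 12 + 18) / 10 = 10.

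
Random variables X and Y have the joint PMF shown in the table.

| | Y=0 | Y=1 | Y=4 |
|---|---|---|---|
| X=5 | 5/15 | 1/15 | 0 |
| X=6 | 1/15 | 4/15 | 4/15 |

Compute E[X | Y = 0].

31/6

P(Y = 0) = 2/5.
Σ X·P over the event = 5·(5/15) + 6·(1/15) = 31/15.
E[X | Y = 0] = (31/15) / (2/5) = 31/6.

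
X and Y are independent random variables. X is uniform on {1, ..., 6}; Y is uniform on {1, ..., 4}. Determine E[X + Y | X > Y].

47/7

P(X > Y) = 7/12.
Summing (X+Y)·P(x,y) over outcomes with X > Y gives 47/12.
E[X + Y | X > Y] = (47/12) / (7/12) = 47/7.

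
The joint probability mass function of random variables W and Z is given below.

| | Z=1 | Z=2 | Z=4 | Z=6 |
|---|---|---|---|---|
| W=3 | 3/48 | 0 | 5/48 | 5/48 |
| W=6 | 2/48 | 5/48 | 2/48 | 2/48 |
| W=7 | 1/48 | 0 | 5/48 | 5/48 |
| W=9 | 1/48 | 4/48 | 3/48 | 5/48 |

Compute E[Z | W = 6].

P(W = 6) = 11/48.
Σ Z·P over the event = 1·(2/48) + 2·(5/48) + 4·(2/48) + 6·(2/48) = 2/3.
E[Z | W = 6] = (2/3) / (11/48) = 32/11.

32/11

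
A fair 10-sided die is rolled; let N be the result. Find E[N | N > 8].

Given N > 8, N is equally likely to be any of {9, 10}.
E[N | N > 8] = (9 + 10) / 2 = 19/2.

19/2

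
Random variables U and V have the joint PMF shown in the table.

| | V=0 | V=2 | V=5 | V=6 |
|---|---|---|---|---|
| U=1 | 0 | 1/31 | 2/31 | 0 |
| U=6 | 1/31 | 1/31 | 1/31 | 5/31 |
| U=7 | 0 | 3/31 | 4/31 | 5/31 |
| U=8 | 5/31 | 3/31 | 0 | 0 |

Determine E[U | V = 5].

36/7

P(V = 5) = 7/31.
Σ U·P over the event = 1·(2/31) + 6·(1/31) + 7·(4/31) = 36/31.
E[U | V = 5] = (36/31) / (7/31) = 36/7.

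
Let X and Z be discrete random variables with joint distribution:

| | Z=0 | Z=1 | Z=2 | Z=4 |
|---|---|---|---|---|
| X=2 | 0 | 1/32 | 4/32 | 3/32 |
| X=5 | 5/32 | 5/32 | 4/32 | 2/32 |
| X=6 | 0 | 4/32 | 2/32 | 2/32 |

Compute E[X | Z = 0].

5

P(Z = 0) = 5/32.
Summing X·P(X=x,Z=y) over the conditioning event gives 25/32.
E[X | Z = 0] = (25/32) / (5/32) = 5.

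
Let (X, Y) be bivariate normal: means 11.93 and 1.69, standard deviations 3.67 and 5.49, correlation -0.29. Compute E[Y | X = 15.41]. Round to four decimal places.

0.1803

The regression of Y on X has slope ρ·σ_Y/σ_X and passes through (μ_X, μ_Y).
E[Y | X=15.41] = 1.69 + (-0.29)·(5.49/3.67)·(15.41 − (11.93)) = 1.69 + (-0.43381)·(3.48) = 0.1803.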